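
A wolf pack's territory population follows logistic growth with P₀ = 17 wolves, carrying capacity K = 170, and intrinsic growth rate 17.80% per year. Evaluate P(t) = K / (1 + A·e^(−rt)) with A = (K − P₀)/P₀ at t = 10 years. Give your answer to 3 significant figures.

≈ 67.5 wolves

A = (170 − 17)/17 = 9
P(10) = 170 / (1 + 9·e^(−0.178·10)) = 170 / (1 + 9·0.168638)
= 170 / 2.51774 ≈ 67.52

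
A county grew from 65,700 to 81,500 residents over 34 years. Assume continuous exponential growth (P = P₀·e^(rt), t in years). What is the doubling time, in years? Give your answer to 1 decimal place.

doubling time ≈ 109.4 years

r = ln(81500/65700) / 34 = ln(1.24049) / 34 ≈ 0.006338 per year
doubling time = ln 2 / |r| = 0.69315 / 0.006338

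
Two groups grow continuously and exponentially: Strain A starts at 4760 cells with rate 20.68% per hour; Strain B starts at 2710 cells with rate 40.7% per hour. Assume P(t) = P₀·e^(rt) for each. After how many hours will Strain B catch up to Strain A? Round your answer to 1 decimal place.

4760·e^(0.2068t) = 2710·e^(0.407t)
4760/2710 = e^((0.407 − 0.2068)t) → ln(1.75646) = 0.2002·t
t = 0.5633 / 0.2002

t ≈ 2.8 hours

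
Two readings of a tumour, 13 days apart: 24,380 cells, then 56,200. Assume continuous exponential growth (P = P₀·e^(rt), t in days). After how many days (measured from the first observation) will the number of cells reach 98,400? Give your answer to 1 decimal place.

r = ln(56200/24380) / 13 ≈ 0.064243 per day
t = ln(98400/24380) / r = 1.39528 / 0.064243 ≈ 21.719

t ≈ 21.7 days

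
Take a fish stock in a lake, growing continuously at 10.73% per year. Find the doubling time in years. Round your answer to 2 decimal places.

doubling time ≈ 6.46 years

doubling time = ln(2) / |r| = 0.69315 / 0.1073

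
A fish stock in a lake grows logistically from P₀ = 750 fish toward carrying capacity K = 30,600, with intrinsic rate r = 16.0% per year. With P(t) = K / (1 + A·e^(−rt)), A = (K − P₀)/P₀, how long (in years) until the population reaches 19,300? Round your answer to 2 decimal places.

A = (30600 − 750)/750 = 39.8
19300 = 30600/(1 + 39.8·e^(−0.16t)) → 1 + 39.8·e^(−0.16t) = 1.58549
e^(−0.16t) = 0.014711 → t = ln(67.97699)/0.16 = 4.21917/0.16

t ≈ 26.37 years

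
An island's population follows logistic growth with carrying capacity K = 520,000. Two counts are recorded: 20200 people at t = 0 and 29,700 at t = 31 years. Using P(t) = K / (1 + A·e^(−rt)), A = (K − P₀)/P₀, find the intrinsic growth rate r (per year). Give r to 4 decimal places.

A = (520000 − 20200)/20200 = 24.74257
29700 = 520000/(1 + 24.74257·e^(−r·31)) → e^(−31r) = (17.50842 − 1)/24.74257 = 0.667207
r = −ln(0.667207)/31 = 0.40466/31

r ≈ 0.0131 per year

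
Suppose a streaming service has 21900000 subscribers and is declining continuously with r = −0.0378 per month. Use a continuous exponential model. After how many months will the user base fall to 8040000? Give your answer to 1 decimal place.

t ≈ 26.5 months

8040000 = 21900000 · e^(-0.0378·t)
t = ln(8040000/21900000) / -0.0378 = ln(0.36712) / -0.0378 = -1.00206 / -0.0378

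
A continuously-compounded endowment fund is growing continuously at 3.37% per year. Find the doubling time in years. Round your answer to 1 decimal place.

doubling time = ln(2) / |r| = 0.69315 / 0.0337

doubling time ≈ 20.6 years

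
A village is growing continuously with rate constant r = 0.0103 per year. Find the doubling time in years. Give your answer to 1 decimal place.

doubling time ≈ 67.3 years

doubling time = ln(2) / |r| = 0.69315 / 0.0103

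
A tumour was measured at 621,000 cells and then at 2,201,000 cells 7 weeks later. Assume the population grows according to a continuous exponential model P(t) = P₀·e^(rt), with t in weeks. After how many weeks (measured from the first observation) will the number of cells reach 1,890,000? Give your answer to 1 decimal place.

r = ln(2201000/621000) / 7 ≈ 0.180762 per week
t = ln(1890000/621000) / r = 1.113 / 0.180762 ≈ 6.157

t ≈ 6.2 weeks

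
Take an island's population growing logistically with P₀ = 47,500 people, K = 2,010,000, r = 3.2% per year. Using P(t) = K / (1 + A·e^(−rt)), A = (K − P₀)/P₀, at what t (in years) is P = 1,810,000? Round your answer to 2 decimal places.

t ≈ 185.13 years

A = (2010000 − 47500)/47500 = 41.31579
1810000 = 2010000/(1 + 41.31579·e^(−0.032t)) → 1 + 41.31579·e^(−0.032t) = 1.1105
e^(−0.032t) = 0.002674 → t = ln(373.90789)/0.032 = 5.92401/0.032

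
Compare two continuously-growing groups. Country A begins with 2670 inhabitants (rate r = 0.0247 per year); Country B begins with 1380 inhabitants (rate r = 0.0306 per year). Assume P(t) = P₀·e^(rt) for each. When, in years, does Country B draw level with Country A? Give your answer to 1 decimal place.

2670·e^(0.0247t) = 1380·e^(0.0306t)
2670/1380 = e^((0.0306 − 0.0247)t) → ln(1.93478) = 0.0059·t
t = 0.65999 / 0.0059

t ≈ 111.9 years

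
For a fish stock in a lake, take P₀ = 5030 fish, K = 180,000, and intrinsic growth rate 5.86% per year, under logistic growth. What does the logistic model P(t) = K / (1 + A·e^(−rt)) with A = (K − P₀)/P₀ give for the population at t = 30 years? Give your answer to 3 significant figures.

≈ 25,700 fish

A = (180000 − 5030)/5030 = 34.78529
P(30) = 180000 / (1 + 34.78529·e^(−0.0586·30)) = 180000 / (1 + 34.78529·0.172389)
= 180000 / 6.99661 ≈ 25726.74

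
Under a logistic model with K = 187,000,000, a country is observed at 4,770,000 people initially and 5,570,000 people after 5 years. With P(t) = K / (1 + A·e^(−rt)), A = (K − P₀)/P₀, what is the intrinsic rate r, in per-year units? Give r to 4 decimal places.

r ≈ 0.0319 per year

A = (187000000 − 4770000)/4770000 = 38.20335
5570000 = 187000000/(1 + 38.20335·e^(−r·5)) → e^(−5r) = (33.57271 − 1)/38.20335 = 0.852614
r = −ln(0.852614)/5 = 0.15945/5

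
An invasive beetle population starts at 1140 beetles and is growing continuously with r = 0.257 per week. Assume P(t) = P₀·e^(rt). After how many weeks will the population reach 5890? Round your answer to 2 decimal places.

5890 = 1140 · e^(0.257·t)
t = ln(5890/1140) / 0.257 = ln(5.16667) / 0.257 = 1.64223 / 0.257

t ≈ 6.39 weeks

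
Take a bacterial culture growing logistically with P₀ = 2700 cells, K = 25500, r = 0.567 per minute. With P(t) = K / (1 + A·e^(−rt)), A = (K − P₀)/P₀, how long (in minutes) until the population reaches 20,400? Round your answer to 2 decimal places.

t ≈ 6.21 minutes

A = (25500 − 2700)/2700 = 8.44444
20400 = 25500/(1 + 8.44444·e^(−0.567t)) → 1 + 8.44444·e^(−0.567t) = 1.25
e^(−0.567t) = 0.029605 → t = ln(33.77778)/0.567 = 3.5198/0.567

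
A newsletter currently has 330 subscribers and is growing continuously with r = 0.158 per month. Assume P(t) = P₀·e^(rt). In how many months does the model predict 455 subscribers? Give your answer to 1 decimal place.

455 = 330 · e^(0.158·t)
t = ln(455/330) / 0.158 = ln(1.37879) / 0.158 = 0.3212 / 0.158

t ≈ 2.0 months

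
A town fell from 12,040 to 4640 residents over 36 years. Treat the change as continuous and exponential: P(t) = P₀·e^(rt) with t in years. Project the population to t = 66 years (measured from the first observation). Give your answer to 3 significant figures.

≈ 2,100 residents

r = ln(4640/12040) / 36 ≈ -0.026487 per year
P(66) = 12040 · e^(-0.026487·66) = 12040 · 0.1741 ≈ 2096.18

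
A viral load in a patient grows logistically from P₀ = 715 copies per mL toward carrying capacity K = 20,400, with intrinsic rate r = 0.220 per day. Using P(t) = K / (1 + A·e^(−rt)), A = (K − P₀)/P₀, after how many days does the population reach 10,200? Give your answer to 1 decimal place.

A = (20400 − 715)/715 = 27.53147
10200 = 20400/(1 + 27.53147·e^(−0.22t)) → 1 + 27.53147·e^(−0.22t) = 2
e^(−0.22t) = 0.036322 → t = ln(27.53147)/0.22 = 3.31533/0.22

t ≈ 15.1 days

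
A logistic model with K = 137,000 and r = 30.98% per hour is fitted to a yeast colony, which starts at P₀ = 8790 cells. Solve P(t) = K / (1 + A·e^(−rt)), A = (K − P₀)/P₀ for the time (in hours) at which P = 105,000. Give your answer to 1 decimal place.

A = (137000 − 8790)/8790 = 14.58589
105000 = 137000/(1 + 14.58589·e^(−0.3098t)) → 1 + 14.58589·e^(−0.3098t) = 1.30476
e^(−0.3098t) = 0.020894 → t = ln(47.85996)/0.3098 = 3.86828/0.3098

t ≈ 12.5 hours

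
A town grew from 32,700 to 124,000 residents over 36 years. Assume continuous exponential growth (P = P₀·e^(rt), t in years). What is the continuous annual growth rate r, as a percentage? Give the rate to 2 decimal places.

124000 = 32700 · e^(r·36)
e^(36r) = 124000/32700 = 3.79205
r = ln(3.79205) / 36 = 1.33291 / 36

r ≈ 3.70% per year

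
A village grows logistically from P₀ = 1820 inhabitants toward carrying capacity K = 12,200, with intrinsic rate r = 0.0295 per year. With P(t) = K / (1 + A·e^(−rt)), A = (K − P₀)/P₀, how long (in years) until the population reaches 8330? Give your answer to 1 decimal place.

A = (12200 − 1820)/1820 = 5.7033
8330 = 12200/(1 + 5.7033·e^(−0.0295t)) → 1 + 5.7033·e^(−0.0295t) = 1.46459
e^(−0.0295t) = 0.081459 → t = ln(12.27609)/0.0295 = 2.50765/0.0295

t ≈ 85.0 years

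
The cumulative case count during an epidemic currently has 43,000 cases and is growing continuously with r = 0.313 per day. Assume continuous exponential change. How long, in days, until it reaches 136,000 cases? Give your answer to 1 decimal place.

t ≈ 3.7 days

136000 = 43000 · e^(0.313·t)
t = ln(136000/43000) / 0.313 = ln(3.16279) / 0.313 = 1.15145 / 0.313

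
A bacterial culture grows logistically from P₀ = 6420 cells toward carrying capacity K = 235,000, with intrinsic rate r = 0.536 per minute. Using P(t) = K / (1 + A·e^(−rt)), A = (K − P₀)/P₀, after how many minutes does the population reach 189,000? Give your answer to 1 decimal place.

t ≈ 9.3 minutes

A = (235000 − 6420)/6420 = 35.60436
189000 = 235000/(1 + 35.60436·e^(−0.536t)) → 1 + 35.60436·e^(−0.536t) = 1.24339
e^(−0.536t) = 0.006836 → t = ln(146.28748)/0.536 = 4.98557/0.536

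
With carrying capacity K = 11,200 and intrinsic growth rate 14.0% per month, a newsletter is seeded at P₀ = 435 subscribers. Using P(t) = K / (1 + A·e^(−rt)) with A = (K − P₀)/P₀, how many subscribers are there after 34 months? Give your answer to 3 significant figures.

≈ 9,240 subscribers

A = (11200 − 435)/435 = 24.74713
P(34) = 11200 / (1 + 24.74713·e^(−0.14·34)) = 11200 / (1 + 24.74713·0.008566)
= 11200 / 1.21197 ≈ 9241.12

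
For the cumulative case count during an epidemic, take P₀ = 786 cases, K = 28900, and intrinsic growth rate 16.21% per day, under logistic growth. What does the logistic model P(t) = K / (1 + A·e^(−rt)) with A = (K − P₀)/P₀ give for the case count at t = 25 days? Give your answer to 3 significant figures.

≈ 17,800 cases

A = (28900 − 786)/786 = 35.76845
P(25) = 28900 / (1 + 35.76845·e^(−0.1621·25)) = 28900 / (1 + 35.76845·0.017379)
= 28900 / 1.62162 ≈ 17821.74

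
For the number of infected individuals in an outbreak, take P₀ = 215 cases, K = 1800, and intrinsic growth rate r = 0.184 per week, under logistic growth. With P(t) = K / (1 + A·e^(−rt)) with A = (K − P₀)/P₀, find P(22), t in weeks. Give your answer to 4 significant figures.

A = (1800 − 215)/215 = 7.37209
P(22) = 1800 / (1 + 7.37209·e^(−0.184·22)) = 1800 / (1 + 7.37209·0.017457)
= 1800 / 1.1287 ≈ 1594.76

≈ 1,595 cases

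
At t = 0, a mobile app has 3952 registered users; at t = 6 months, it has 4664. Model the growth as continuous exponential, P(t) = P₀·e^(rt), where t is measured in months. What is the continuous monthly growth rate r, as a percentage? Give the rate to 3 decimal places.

4664 = 3952 · e^(r·6)
e^(6r) = 4664/3952 = 1.18016
r = ln(1.18016) / 6 = 0.16565 / 6

r ≈ 2.761% per month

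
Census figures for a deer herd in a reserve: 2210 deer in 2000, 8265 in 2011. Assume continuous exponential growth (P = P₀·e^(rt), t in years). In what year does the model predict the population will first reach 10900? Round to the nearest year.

r = ln(8265/2210) / 11 = 1.31904/11 ≈ 0.119912 per year
t = ln(10900/2210) / r = 1.59577/0.119912 ≈ 13.31 years after 2000

year 2013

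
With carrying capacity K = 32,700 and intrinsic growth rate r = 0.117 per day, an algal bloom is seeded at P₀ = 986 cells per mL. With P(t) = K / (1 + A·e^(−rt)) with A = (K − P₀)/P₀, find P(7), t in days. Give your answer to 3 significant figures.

A = (32700 − 986)/986 = 32.1643
P(7) = 32700 / (1 + 32.1643·e^(−0.117·7)) = 32700 / (1 + 32.1643·0.440872)
= 32700 / 15.18035 ≈ 2154.1

≈ 2,150 cells per mL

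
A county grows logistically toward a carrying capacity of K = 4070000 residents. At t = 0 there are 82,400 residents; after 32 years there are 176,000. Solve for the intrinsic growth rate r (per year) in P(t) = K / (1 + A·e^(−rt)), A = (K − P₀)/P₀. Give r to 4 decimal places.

A = (4070000 − 82400)/82400 = 48.3932
176000 = 4070000/(1 + 48.3932·e^(−r·32)) → e^(−32r) = (23.125 − 1)/48.3932 = 0.457192
r = −ln(0.457192)/32 = 0.78265/32

r ≈ 0.0245 per year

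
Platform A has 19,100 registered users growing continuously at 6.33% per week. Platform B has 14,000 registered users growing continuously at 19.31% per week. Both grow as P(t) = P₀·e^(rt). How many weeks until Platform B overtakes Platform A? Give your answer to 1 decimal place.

19100·e^(0.0633t) = 14000·e^(0.1931t)
19100/14000 = e^((0.1931 − 0.0633)t) → ln(1.36429) = 0.1298·t
t = 0.31063 / 0.1298

t ≈ 2.4 weeks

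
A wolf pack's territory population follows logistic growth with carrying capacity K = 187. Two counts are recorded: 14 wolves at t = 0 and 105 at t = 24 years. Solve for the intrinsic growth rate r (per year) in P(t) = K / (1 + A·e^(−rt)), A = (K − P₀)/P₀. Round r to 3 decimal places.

A = (187 − 14)/14 = 12.35714
105 = 187/(1 + 12.35714·e^(−r·24)) → e^(−24r) = (1.78095 − 1)/12.35714 = 0.063198
r = −ln(0.063198)/24 = 2.76148/24

r ≈ 0.115 per year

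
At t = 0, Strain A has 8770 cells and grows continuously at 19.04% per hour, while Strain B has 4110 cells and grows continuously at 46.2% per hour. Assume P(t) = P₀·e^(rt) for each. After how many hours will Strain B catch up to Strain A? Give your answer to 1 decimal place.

t ≈ 2.8 hours

8770·e^(0.1904t) = 4110·e^(0.462t)
8770/4110 = e^((0.462 − 0.1904)t) → ln(2.13382) = 0.2716·t
t = 0.75791 / 0.2716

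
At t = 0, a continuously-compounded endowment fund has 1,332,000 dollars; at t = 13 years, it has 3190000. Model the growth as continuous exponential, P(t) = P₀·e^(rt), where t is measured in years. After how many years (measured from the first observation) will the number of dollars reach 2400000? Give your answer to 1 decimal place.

t ≈ 8.8 years

r = ln(3190000/1332000) / 13 ≈ 0.06718 per year
t = ln(2400000/1332000) / r = 0.58879 / 0.06718 ≈ 8.764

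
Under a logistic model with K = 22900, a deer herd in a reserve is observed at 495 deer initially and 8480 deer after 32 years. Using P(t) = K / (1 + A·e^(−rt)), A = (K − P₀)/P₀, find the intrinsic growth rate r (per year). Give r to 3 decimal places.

A = (22900 − 495)/495 = 45.26263
8480 = 22900/(1 + 45.26263·e^(−r·32)) → e^(−32r) = (2.70047 − 1)/45.26263 = 0.037569
r = −ln(0.037569)/32 = 3.28158/32

r ≈ 0.103 per year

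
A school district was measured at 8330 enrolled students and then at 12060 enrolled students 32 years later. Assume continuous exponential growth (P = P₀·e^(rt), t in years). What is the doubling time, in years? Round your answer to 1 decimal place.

r = ln(12060/8330) / 32 = ln(1.44778) / 32 ≈ 0.011563 per year
doubling time = ln 2 / |r| = 0.69315 / 0.011563

doubling time ≈ 59.9 years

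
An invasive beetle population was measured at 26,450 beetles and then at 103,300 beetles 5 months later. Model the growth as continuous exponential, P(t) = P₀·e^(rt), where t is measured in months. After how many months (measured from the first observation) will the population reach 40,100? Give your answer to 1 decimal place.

r = ln(103300/26450) / 5 ≈ 0.272476 per month
t = ln(40100/26450) / r = 0.41612 / 0.272476 ≈ 1.527

t ≈ 1.5 months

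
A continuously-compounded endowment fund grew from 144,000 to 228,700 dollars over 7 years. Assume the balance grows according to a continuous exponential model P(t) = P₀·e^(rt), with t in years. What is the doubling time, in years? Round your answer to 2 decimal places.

r = ln(228700/144000) / 7 = ln(1.58819) / 7 ≈ 0.066085 per year
doubling time = ln 2 / |r| = 0.69315 / 0.066085

doubling time ≈ 10.49 years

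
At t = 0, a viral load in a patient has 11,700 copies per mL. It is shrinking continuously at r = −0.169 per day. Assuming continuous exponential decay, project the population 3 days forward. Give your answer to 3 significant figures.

P(3) = 11700 · e^(-0.169·3) = 11700 · e^(-0.507)
= 11700 · 0.6023 ≈ 7046.91

≈ 7,050 copies per mL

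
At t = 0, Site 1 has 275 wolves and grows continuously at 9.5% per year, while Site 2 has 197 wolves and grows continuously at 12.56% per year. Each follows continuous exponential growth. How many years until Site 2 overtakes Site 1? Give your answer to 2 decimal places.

t ≈ 10.90 years

275·e^(0.095t) = 197·e^(0.1256t)
275/197 = e^((0.1256 − 0.095)t) → ln(1.39594) = 0.0306·t
t = 0.33357 / 0.0306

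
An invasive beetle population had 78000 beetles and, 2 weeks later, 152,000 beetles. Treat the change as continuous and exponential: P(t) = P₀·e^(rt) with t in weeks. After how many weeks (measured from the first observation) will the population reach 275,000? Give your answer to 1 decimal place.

r = ln(152000/78000) / 2 ≈ 0.333586 per week
t = ln(275000/78000) / r = 1.26006 / 0.333586 ≈ 3.777

t ≈ 3.8 weeks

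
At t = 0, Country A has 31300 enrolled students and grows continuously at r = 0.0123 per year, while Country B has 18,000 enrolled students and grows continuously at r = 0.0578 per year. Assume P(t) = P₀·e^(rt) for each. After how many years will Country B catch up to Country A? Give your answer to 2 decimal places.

31300·e^(0.0123t) = 18000·e^(0.0578t)
31300/18000 = e^((0.0578 − 0.0123)t) → ln(1.73889) = 0.0455·t
t = 0.55325 / 0.0455

t ≈ 12.16 years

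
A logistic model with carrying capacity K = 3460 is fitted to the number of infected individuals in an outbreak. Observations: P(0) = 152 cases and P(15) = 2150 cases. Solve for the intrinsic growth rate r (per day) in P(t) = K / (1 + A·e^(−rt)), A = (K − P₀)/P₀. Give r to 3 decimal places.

A = (3460 − 152)/152 = 21.76316
2150 = 3460/(1 + 21.76316·e^(−r·15)) → e^(−15r) = (1.6093 − 1)/21.76316 = 0.027997
r = −ln(0.027997)/15 = 3.57566/15

r ≈ 0.238 per day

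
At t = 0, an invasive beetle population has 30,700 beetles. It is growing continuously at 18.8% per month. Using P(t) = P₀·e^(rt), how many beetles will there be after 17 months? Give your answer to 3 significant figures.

≈ 750,000 beetles

P(17) = 30700 · e^(0.188·17) = 30700 · e^(3.196)
= 30700 · 24.4346 ≈ 750142.1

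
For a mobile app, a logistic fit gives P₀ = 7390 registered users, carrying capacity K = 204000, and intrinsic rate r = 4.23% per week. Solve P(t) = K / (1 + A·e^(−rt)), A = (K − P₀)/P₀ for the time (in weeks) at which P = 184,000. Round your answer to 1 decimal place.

t ≈ 130.0 weeks

A = (204000 − 7390)/7390 = 26.60487
184000 = 204000/(1 + 26.60487·e^(−0.0423t)) → 1 + 26.60487·e^(−0.0423t) = 1.1087
e^(−0.0423t) = 0.004086 → t = ln(244.76482)/0.0423 = 5.5003/0.0423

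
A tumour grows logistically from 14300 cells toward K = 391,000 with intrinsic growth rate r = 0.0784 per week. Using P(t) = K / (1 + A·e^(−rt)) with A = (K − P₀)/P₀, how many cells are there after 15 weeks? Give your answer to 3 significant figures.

≈ 42,800 cells

A = (391000 − 14300)/14300 = 26.34266
P(15) = 391000 / (1 + 26.34266·e^(−0.0784·15)) = 391000 / (1 + 26.34266·0.30851)
= 391000 / 9.12698 ≈ 42840.01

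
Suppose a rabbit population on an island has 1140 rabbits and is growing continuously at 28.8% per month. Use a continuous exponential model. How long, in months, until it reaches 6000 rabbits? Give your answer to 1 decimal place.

6000 = 1140 · e^(0.288·t)
t = ln(6000/1140) / 0.288 = ln(5.26316) / 0.288 = 1.66073 / 0.288

t ≈ 5.8 months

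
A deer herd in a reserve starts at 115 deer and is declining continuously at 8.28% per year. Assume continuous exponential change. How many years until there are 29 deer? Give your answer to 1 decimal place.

29 = 115 · e^(-0.0828·t)
t = ln(29/115) / -0.0828 = ln(0.25217) / -0.0828 = -1.37764 / -0.0828

t ≈ 16.6 years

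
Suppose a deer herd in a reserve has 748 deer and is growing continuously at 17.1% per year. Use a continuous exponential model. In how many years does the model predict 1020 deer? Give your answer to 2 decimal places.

1020 = 748 · e^(0.171·t)
t = ln(1020/748) / 0.171 = ln(1.36364) / 0.171 = 0.31015 / 0.171

t ≈ 1.81 years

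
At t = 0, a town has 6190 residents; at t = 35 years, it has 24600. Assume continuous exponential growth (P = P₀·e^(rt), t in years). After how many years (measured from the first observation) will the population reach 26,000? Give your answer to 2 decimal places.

r = ln(24600/6190) / 35 ≈ 0.039423 per year
t = ln(26000/6190) / r = 1.43516 / 0.039423 ≈ 36.404

t ≈ 36.40 years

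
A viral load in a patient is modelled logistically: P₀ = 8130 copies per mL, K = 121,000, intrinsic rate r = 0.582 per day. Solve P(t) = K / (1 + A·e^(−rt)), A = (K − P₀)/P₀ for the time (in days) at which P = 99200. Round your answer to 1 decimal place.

t ≈ 7.1 days

A = (121000 − 8130)/8130 = 13.88315
99200 = 121000/(1 + 13.88315·e^(−0.582t)) → 1 + 13.88315·e^(−0.582t) = 1.21976
e^(−0.582t) = 0.015829 → t = ln(63.1747)/0.582 = 4.1459/0.582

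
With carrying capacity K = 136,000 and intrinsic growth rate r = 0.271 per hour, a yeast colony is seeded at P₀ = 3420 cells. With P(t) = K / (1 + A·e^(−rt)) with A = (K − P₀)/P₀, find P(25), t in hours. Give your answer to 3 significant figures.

A = (136000 − 3420)/3420 = 38.76608
P(25) = 136000 / (1 + 38.76608·e^(−0.271·25)) = 136000 / (1 + 38.76608·0.001142)
= 136000 / 1.04427 ≈ 130234.55

≈ 130,000 cells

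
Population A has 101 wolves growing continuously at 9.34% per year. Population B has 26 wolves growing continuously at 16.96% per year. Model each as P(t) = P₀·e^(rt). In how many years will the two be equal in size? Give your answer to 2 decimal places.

101·e^(0.0934t) = 26·e^(0.1696t)
101/26 = e^((0.1696 − 0.0934)t) → ln(3.88462) = 0.0762·t
t = 1.35702 / 0.0762

t ≈ 17.81 years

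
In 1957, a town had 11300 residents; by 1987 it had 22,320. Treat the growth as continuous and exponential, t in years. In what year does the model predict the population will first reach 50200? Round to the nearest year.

year 2023

r = ln(22320/11300) / 30 = 0.68068/30 ≈ 0.022689 per year
t = ln(50200/11300) / r = 1.49121/0.022689 ≈ 65.72 years after 1957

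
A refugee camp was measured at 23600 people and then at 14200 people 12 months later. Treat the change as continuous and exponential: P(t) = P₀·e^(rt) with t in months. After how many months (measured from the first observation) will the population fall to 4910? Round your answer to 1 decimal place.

r = ln(14200/23600) / 12 ≈ -0.042334 per month
t = ln(4910/23600) / r = -1.56997 / -0.042334 ≈ 37.086

t ≈ 37.1 months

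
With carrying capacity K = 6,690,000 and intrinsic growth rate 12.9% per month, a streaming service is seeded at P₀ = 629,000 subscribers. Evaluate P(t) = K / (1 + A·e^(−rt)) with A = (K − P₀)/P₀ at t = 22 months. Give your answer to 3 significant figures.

≈ 4,280,000 subscribers

A = (6690000 − 629000)/629000 = 9.63593
P(22) = 6690000 / (1 + 9.63593·e^(−0.129·22)) = 6690000 / (1 + 9.63593·0.058543)
= 6690000 / 1.56411 ≈ 4277185.32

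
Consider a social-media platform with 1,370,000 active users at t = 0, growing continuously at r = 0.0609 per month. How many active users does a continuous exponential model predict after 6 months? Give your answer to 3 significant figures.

≈ 1,970,000 active users

P(6) = 1370000 · e^(0.0609·6) = 1370000 · e^(0.3654)
= 1370000 · 1.44109 ≈ 1974293.75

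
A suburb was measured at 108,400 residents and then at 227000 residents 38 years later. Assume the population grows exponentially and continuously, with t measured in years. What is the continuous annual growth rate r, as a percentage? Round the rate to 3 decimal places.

227000 = 108400 · e^(r·38)
e^(38r) = 227000/108400 = 2.0941
r = ln(2.0941) / 38 = 0.73912 / 38

r ≈ 1.945% per year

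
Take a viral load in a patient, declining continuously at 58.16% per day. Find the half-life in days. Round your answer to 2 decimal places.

half-life = ln(2) / |r| = 0.69315 / 0.5816

half-life ≈ 1.19 days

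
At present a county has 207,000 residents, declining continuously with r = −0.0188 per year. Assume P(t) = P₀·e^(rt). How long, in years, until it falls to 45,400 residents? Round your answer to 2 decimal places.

t ≈ 80.70 years

45400 = 207000 · e^(-0.0188·t)
t = ln(45400/207000) / -0.0188 = ln(0.21932) / -0.0188 = -1.51721 / -0.0188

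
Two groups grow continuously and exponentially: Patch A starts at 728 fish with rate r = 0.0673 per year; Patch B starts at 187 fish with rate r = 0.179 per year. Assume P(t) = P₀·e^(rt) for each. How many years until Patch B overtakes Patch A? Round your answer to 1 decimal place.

728·e^(0.0673t) = 187·e^(0.179t)
728/187 = e^((0.179 − 0.0673)t) → ln(3.89305) = 0.1117·t
t = 1.35919 / 0.1117

t ≈ 12.2 years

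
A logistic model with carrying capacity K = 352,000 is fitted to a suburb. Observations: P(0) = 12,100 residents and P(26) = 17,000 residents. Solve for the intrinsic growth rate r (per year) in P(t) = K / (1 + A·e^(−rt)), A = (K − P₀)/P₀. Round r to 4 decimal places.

A = (352000 − 12100)/12100 = 28.09091
17000 = 352000/(1 + 28.09091·e^(−r·26)) → e^(−26r) = (20.70588 − 1)/28.09091 = 0.701504
r = −ln(0.701504)/26 = 0.35453/26

r ≈ 0.0136 per year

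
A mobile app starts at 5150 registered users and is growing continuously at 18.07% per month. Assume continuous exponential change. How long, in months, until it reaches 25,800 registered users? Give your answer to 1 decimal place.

t ≈ 8.9 months

25800 = 5150 · e^(0.1807·t)
t = ln(25800/5150) / 0.1807 = ln(5.00971) / 0.1807 = 1.61138 / 0.1807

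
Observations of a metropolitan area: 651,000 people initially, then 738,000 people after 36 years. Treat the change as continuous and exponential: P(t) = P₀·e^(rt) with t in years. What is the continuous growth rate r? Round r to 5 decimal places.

r ≈ 0.00348 per year

738000 = 651000 · e^(r·36)
e^(36r) = 738000/651000 = 1.13364
r = ln(1.13364) / 36 = 0.12543 / 36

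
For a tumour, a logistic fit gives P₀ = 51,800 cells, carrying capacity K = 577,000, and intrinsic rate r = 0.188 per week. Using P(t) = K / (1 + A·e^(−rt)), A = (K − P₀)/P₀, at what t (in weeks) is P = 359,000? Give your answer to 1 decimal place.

t ≈ 15.0 weeks

A = (577000 − 51800)/51800 = 10.139
359000 = 577000/(1 + 10.139·e^(−0.188t)) → 1 + 10.139·e^(−0.188t) = 1.60724
e^(−0.188t) = 0.059892 → t = ln(16.69679)/0.188 = 2.81522/0.188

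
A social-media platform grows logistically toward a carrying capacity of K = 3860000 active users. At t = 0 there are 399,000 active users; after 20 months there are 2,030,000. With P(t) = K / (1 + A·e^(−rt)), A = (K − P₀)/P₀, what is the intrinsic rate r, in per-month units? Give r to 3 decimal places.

A = (3860000 − 399000)/399000 = 8.67419
2030000 = 3860000/(1 + 8.67419·e^(−r·20)) → e^(−20r) = (1.90148 − 1)/8.67419 = 0.103927
r = −ln(0.103927)/20 = 2.26407/20

r ≈ 0.113 per month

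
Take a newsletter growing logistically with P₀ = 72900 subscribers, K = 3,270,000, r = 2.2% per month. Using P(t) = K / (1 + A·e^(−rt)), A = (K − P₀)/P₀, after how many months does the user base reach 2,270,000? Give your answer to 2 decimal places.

A = (3270000 − 72900)/72900 = 43.85597
2270000 = 3270000/(1 + 43.85597·e^(−0.022t)) → 1 + 43.85597·e^(−0.022t) = 1.44053
e^(−0.022t) = 0.010045 → t = ln(99.55305)/0.022 = 4.60069/0.022

t ≈ 209.12 months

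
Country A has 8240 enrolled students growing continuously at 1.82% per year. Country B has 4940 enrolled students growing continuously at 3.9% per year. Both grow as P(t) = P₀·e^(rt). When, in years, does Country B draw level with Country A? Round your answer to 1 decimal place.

t ≈ 24.6 years

8240·e^(0.0182t) = 4940·e^(0.039t)
8240/4940 = e^((0.039 − 0.0182)t) → ln(1.66802) = 0.0208·t
t = 0.51164 / 0.0208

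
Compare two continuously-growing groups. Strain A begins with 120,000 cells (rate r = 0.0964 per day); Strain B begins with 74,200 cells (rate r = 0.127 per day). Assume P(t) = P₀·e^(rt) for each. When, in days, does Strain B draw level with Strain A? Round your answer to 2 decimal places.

t ≈ 15.71 days

120000·e^(0.0964t) = 74200·e^(0.127t)
120000/74200 = e^((0.127 − 0.0964)t) → ln(1.61725) = 0.0306·t
t = 0.48073 / 0.0306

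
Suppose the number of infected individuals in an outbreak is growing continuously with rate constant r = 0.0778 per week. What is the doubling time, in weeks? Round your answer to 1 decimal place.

doubling time = ln(2) / |r| = 0.69315 / 0.0778

doubling time ≈ 8.9 weeks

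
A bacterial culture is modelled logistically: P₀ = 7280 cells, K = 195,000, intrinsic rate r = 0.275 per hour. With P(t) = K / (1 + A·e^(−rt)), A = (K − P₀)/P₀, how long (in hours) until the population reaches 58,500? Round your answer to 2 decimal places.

t ≈ 8.74 hours

A = (195000 − 7280)/7280 = 25.78571
58500 = 195000/(1 + 25.78571·e^(−0.275t)) → 1 + 25.78571·e^(−0.275t) = 3.33333
e^(−0.275t) = 0.090489 → t = ln(11.05102)/0.275 = 2.40252/0.275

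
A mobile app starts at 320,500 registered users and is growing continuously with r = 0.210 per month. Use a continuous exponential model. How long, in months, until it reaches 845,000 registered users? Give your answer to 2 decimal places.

t ≈ 4.62 months

845000 = 320500 · e^(0.21·t)
t = ln(845000/320500) / 0.21 = ln(2.63651) / 0.21 = 0.96945 / 0.21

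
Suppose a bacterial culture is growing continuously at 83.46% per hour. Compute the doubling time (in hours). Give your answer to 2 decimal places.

doubling time ≈ 0.83 hours

doubling time = ln(2) / |r| = 0.69315 / 0.8346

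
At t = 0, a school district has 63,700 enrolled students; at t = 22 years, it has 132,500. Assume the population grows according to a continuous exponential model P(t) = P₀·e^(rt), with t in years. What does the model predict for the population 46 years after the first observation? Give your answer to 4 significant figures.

r = ln(132500/63700) / 22 ≈ 0.033291 per year
P(46) = 63700 · e^(0.033291·46) = 63700 · 4.62454 ≈ 294583.46

≈ 294,600 enrolled students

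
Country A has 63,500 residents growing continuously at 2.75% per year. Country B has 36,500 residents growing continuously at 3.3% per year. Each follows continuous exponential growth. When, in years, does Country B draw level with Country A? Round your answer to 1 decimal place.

t ≈ 100.7 years

63500·e^(0.0275t) = 36500·e^(0.033t)
63500/36500 = e^((0.033 − 0.0275)t) → ln(1.73973) = 0.0055·t
t = 0.55373 / 0.0055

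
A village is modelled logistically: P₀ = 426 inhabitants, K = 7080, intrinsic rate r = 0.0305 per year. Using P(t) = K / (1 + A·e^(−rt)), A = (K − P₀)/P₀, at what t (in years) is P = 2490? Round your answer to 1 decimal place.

t ≈ 70.1 years

A = (7080 − 426)/426 = 15.61972
2490 = 7080/(1 + 15.61972·e^(−0.0305t)) → 1 + 15.61972·e^(−0.0305t) = 2.84337
e^(−0.0305t) = 0.118016 → t = ln(8.47344)/0.0305 = 2.13694/0.0305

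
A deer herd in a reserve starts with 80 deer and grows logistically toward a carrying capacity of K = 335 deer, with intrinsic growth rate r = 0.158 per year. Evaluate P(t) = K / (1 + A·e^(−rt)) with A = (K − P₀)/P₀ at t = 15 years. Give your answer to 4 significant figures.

≈ 258.1 deer

A = (335 − 80)/80 = 3.1875
P(15) = 335 / (1 + 3.1875·e^(−0.158·15)) = 335 / (1 + 3.1875·0.093481)
= 335 / 1.29797 ≈ 258.1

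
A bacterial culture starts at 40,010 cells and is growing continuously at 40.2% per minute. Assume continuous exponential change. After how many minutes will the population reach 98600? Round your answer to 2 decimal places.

t ≈ 2.24 minutes

98600 = 40010 · e^(0.402·t)
t = ln(98600/40010) / 0.402 = ln(2.46438) / 0.402 = 0.90194 / 0.402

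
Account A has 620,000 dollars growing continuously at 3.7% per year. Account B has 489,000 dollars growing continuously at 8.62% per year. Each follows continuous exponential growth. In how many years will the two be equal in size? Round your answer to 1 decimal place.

t ≈ 4.8 years

620000·e^(0.037t) = 489000·e^(0.0862t)
620000/489000 = e^((0.0862 − 0.037)t) → ln(1.26789) = 0.0492·t
t = 0.23736 / 0.0492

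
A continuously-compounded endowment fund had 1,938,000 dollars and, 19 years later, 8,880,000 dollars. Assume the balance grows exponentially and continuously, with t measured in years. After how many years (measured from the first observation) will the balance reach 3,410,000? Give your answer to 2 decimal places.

r = ln(8880000/1938000) / 19 ≈ 0.080113 per year
t = ln(3410000/1938000) / r = 0.56506 / 0.080113 ≈ 7.053

t ≈ 7.05 years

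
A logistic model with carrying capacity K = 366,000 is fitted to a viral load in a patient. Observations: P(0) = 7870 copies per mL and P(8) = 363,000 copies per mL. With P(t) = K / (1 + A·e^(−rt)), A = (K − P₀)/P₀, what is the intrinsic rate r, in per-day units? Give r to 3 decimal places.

r ≈ 1.077 per day

A = (366000 − 7870)/7870 = 45.50572
363000 = 366000/(1 + 45.50572·e^(−r·8)) → e^(−8r) = (1.00826 − 1)/45.50572 = 0.000182
r = −ln(0.000182)/8 = 8.61363/8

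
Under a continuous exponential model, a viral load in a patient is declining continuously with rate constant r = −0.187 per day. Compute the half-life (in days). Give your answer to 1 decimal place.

half-life ≈ 3.7 days

half-life = ln(2) / |r| = 0.69315 / 0.187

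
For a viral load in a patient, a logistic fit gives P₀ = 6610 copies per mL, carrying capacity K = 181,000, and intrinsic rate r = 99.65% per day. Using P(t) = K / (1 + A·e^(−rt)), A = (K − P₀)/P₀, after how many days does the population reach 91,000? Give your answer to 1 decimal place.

t ≈ 3.3 days

A = (181000 − 6610)/6610 = 26.38275
91000 = 181000/(1 + 26.38275·e^(−0.9965t)) → 1 + 26.38275·e^(−0.9965t) = 1.98901
e^(−0.9965t) = 0.037487 → t = ln(26.6759)/0.9965 = 3.28376/0.9965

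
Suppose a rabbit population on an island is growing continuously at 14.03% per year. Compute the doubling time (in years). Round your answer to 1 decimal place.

doubling time = ln(2) / |r| = 0.69315 / 0.1403

doubling time ≈ 4.9 years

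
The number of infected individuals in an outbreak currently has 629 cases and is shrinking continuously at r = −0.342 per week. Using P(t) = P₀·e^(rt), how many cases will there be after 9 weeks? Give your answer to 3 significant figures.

P(9) = 629 · e^(-0.342·9) = 629 · e^(-3.078)
= 629 · 0.04605 ≈ 28.97

≈ 29.0 cases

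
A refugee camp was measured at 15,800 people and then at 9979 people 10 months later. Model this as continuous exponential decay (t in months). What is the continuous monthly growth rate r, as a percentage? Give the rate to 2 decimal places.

r ≈ -4.60% per month

9979 = 15800 · e^(r·10)
e^(10r) = 9979/15800 = 0.63158
r = ln(0.63158) / 10 = -0.45953 / 10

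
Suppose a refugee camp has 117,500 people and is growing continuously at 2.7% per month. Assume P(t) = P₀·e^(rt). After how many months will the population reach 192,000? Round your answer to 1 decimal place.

t ≈ 18.2 months

192000 = 117500 · e^(0.027·t)
t = ln(192000/117500) / 0.027 = ln(1.63404) / 0.027 = 0.49106 / 0.027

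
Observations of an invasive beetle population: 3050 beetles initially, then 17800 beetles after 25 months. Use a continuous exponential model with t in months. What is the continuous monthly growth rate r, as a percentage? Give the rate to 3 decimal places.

17800 = 3050 · e^(r·25)
e^(25r) = 17800/3050 = 5.83607
r = ln(5.83607) / 25 = 1.76406 / 25

r ≈ 7.056% per month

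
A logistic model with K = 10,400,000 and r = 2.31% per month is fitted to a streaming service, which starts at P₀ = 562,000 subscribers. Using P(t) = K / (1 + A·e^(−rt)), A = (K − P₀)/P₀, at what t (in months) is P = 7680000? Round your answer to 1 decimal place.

A = (10400000 − 562000)/562000 = 17.50534
7680000 = 10400000/(1 + 17.50534·e^(−0.0231t)) → 1 + 17.50534·e^(−0.0231t) = 1.35417
e^(−0.0231t) = 0.020232 → t = ln(49.42684)/0.0231 = 3.90049/0.0231

t ≈ 168.9 months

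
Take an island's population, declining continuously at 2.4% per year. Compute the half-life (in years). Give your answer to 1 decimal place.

half-life = ln(2) / |r| = 0.69315 / 0.024

half-life ≈ 28.9 years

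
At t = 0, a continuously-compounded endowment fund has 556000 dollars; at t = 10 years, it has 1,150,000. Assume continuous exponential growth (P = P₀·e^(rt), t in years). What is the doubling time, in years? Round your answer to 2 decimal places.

doubling time ≈ 9.54 years

r = ln(1150000/556000) / 10 = ln(2.06835) / 10 ≈ 0.072675 per year
doubling time = ln 2 / |r| = 0.69315 / 0.072675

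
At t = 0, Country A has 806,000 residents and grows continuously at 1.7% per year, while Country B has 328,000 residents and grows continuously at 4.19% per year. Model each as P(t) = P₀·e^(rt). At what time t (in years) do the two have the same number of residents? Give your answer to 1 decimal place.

t ≈ 36.1 years

806000·e^(0.017t) = 328000·e^(0.0419t)
806000/328000 = e^((0.0419 − 0.017)t) → ln(2.45732) = 0.0249·t
t = 0.89907 / 0.0249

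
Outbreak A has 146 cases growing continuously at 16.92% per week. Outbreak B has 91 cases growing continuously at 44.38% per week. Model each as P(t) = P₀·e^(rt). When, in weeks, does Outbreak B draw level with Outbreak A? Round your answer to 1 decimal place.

146·e^(0.1692t) = 91·e^(0.4438t)
146/91 = e^((0.4438 − 0.1692)t) → ln(1.6044) = 0.2746·t
t = 0.47275 / 0.2746

t ≈ 1.7 weeks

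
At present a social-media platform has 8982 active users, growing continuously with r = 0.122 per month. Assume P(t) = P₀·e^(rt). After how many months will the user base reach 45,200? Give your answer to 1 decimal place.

45200 = 8982 · e^(0.122·t)
t = ln(45200/8982) / 0.122 = ln(5.03229) / 0.122 = 1.61587 / 0.122

t ≈ 13.2 months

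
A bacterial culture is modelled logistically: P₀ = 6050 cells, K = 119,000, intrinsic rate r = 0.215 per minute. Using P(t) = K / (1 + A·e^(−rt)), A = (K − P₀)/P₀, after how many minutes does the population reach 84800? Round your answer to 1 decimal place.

A = (119000 − 6050)/6050 = 18.66942
84800 = 119000/(1 + 18.66942·e^(−0.215t)) → 1 + 18.66942·e^(−0.215t) = 1.4033
e^(−0.215t) = 0.021602 → t = ln(46.29143)/0.215 = 3.83496/0.215

t ≈ 17.8 minutes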